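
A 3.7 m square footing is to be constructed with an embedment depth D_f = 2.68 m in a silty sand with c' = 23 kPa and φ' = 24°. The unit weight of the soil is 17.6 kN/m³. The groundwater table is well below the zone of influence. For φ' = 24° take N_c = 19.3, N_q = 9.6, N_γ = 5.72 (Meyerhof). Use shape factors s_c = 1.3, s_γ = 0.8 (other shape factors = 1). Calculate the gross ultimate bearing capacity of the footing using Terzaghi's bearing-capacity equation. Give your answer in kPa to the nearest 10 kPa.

q = γ·D_f = 17.6 × 2.68 = 47.168 kPa.
c·N_c·s_c = 23 × 19.3 × 1.3 = 577.07 kPa
q·N_q = 47.168 × 9.6 = 452.81 kPa
0.5·γ·B·N_γ·s_γ = 0.5 × 17.6 × 3.7 × 5.72 × 0.8 = 148.99 kPa
q_ult = 577.07 + 452.81 + 148.99 = 1178.9 kPa.

q_ult ≈ 1180 kPa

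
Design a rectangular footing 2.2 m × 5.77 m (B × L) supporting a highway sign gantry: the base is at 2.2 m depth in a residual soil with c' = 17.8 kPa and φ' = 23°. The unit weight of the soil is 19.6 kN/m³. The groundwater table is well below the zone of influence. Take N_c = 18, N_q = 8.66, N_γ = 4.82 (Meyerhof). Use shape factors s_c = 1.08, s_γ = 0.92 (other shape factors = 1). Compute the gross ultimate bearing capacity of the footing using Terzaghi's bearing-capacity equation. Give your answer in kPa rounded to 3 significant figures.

q_ult ≈ 815 kPa

q = γ·D_f = 19.6 × 2.2 = 43.12 kPa.
c·N_c·s_c = 17.8 × 18 × 1.08 = 346.03 kPa
q·N_q = 43.12 × 8.66 = 373.42 kPa
0.5·γ·B·N_γ·s_γ = 0.5 × 19.6 × 2.2 × 4.82 × 0.92 = 95.606 kPa
q_ult = 346.03 + 373.42 + 95.606 = 815.06 kPa.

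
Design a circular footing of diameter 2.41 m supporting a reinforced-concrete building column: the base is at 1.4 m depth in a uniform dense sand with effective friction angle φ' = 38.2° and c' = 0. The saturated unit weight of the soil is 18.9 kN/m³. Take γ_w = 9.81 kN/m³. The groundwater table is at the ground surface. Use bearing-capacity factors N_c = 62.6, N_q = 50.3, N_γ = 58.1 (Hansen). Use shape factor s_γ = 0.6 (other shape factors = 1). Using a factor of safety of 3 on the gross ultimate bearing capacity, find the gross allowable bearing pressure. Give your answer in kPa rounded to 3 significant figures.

q_all ≈ 341 kPa

γ' = 18.9 − 9.81 = 9.09 kN/m³ (submerged throughout). q = 9.09 × 1.4 = 12.726 kPa; the same γ' applies in the ½γBN_γ term.
q·N_q = 12.726 × 50.3 = 640.12 kPa
0.5·γ·B·N_γ·s_γ = 0.5 × 9.09 × 2.41 × 58.1 × 0.6 = 381.84 kPa
q_ult = 640.12 + 381.84 = 1022 kPa.
q_all = 1022 / 3 = 340.65 kPa.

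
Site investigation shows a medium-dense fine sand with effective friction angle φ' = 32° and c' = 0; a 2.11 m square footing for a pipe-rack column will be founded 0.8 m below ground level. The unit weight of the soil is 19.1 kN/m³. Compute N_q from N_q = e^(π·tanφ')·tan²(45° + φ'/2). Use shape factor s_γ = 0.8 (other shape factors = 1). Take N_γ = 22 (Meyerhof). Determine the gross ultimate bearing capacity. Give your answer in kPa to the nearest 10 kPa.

q_ult ≈ 710 kPa

tan32° = 0.6249, so N_q = e^(π×0.6249)·tan²(61°) = 7.121 × 3.255 = 23.18.
q = γ·D_f = 19.1 × 0.8 = 15.28 kPa.
q·N_q = 15.28 × 23.177 = 354.14 kPa
0.5·γ·B·N_γ·s_γ = 0.5 × 19.1 × 2.11 × 22 × 0.8 = 354.65 kPa
q_ult = 354.14 + 354.65 = 708.79 kPa.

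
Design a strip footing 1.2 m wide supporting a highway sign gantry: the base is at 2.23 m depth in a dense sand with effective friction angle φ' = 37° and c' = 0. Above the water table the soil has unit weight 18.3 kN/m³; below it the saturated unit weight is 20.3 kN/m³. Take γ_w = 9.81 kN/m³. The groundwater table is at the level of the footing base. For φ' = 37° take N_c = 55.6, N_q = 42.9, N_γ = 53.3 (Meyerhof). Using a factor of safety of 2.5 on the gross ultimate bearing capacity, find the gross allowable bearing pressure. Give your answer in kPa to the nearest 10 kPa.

Effective surcharge at the founding depth q = γ·D_f = 18.3 × 2.23 = 40.809 kPa.
The water table coincides with the base, so in the self-weight term γ → γ' = 10.49 kN/m³.
q_ult = q·N_q + 0.5·γ·B·N_γ
     = 40.809 × 42.9 + 0.5 × 10.49 × 1.2 × 53.3
     = 1750.7 + 335.47 = 2086.2 kPa.
q_all = 2086.2 / 2.5 = 834.47 kPa.

q_all ≈ 830 kPa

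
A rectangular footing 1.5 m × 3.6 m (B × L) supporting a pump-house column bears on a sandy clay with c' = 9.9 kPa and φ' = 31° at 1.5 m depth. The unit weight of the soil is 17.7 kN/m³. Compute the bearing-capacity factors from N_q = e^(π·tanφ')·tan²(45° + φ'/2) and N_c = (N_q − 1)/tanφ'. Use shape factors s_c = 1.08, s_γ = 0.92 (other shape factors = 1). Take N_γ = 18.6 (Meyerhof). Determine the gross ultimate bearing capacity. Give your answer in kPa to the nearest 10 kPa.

q_ult ≈ 1120 kPa

tan31° = 0.6009, so N_q = e^(π×0.6009)·tan²(60.5°) = 6.604 × 3.124 = 20.63.
N_c = (20.63 − 1)/tan31° = 32.67.
Overburden at base level: q = 17.7 × 1.5 = 26.55 kPa.
Cohesion term c·N_c·s_c = 9.9 × 32.671 × 1.08 = 349.32 kPa; surcharge term q·N_q = 26.55 × 20.631 = 547.75 kPa; self-weight term 0.5·γ·B·N_γ·s_γ = 0.5 × 17.7 × 1.5 × 18.6 × 0.92 = 227.16 kPa.
q_ult = 349.32 + 547.75 + 227.16 = 1124.2 kPa.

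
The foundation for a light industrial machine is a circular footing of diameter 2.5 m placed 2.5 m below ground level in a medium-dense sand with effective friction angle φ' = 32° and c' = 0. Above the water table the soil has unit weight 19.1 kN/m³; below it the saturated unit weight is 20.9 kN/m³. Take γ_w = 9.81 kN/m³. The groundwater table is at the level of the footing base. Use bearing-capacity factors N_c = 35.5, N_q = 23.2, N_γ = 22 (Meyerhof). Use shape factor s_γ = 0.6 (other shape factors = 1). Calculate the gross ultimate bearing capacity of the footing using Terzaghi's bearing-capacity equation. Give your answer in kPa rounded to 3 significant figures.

q = γ·D_f = 19.1 × 2.5 = 47.75 kPa.
For the ½γBN_γ term take γ' = 20.9 − 9.81 = 11.09 kN/m³ (soil below base is submerged).
q·N_q = 47.75 × 23.2 = 1107.8 kPa
0.5·γ·B·N_γ·s_γ = 0.5 × 11.09 × 2.5 × 22 × 0.6 = 182.98 kPa
q_ult = 1107.8 + 182.98 = 1290.8 kPa.

q_ult ≈ 1290 kPa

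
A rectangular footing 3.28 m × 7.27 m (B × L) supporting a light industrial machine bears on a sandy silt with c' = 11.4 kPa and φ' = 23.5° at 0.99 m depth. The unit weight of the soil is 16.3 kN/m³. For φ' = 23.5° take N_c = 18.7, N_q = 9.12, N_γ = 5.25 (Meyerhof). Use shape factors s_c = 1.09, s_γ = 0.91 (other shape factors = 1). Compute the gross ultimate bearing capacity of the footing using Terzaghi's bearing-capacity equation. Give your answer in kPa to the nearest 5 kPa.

q = γ·D_f = 16.3 × 0.99 = 16.137 kPa.
c·N_c·s_c = 11.4 × 18.7 × 1.09 = 232.37 kPa
q·N_q = 16.137 × 9.12 = 147.17 kPa
0.5·γ·B·N_γ·s_γ = 0.5 × 16.3 × 3.28 × 5.25 × 0.91 = 127.71 kPa
q_ult = 232.37 + 147.17 + 127.71 = 507.25 kPa.

q_ult ≈ 505 kPa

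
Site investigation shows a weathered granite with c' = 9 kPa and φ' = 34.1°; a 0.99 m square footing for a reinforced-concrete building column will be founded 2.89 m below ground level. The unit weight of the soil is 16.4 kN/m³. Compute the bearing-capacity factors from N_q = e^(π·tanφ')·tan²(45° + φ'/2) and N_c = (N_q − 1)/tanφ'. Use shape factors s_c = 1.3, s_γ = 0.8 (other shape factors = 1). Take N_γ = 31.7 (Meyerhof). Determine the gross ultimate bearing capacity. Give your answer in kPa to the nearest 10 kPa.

tan34.1° = 0.6771, so N_q = e^(π×0.6771)·tan²(62.05°) = 8.39 × 3.552 = 29.8.
N_c = (29.8 − 1)/tan34.1° = 42.54.
Effective surcharge at the founding depth q = γ·D_f = 16.4 × 2.89 = 47.396 kPa.
q_ult = c·N_c·s_c + q·N_q + 0.5·γ·B·N_γ·s_γ
     = 9 × 42.539 × 1.3 + 47.396 × 29.801 + 0.5 × 16.4 × 0.99 × 31.7 × 0.8
     = 497.71 + 1412.5 + 205.87 = 2116 kPa.

q_ult ≈ 2120 kPa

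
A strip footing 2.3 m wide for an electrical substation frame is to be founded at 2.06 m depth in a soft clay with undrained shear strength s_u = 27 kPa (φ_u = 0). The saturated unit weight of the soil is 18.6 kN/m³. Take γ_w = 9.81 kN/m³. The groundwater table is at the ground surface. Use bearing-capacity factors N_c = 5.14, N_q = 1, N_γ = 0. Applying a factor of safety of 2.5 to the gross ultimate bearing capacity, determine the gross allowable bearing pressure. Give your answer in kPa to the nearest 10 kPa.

q_all ≈ 60 kPa

With the water table at the surface the whole profile is submerged: γ' = 18.6 − 9.81 = 8.79 kN/m³, so q = γ'·D_f = 18.107 kPa.
q_ult = c·N_c + q·N_q
     = 27 × 5.14 + 18.107 × 1
     = 138.78 + 18.107 = 156.89 kPa.
q_all = q_ult / FS = 156.89 / 2.5 = 62.755 kPa.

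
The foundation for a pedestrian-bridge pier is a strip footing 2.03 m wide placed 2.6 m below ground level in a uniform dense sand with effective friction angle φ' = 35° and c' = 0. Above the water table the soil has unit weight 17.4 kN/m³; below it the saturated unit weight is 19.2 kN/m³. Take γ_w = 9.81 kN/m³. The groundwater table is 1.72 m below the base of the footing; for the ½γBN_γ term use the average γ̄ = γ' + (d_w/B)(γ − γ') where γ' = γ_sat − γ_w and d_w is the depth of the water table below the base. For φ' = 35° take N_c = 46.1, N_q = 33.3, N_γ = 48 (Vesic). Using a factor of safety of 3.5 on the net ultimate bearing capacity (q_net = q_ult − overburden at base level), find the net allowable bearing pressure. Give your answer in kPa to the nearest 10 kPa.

q_all(net) ≈ 640 kPa

Effective surcharge at the founding depth q = γ·D_f = 17.4 × 2.6 = 45.24 kPa.
With d_w = 1.72 m < B, γ̄ = 9.39 + (1.72/2.03) × (17.4 − 9.39) = 16.177 kN/m³.
q_ult = q·N_q + 0.5·γ·B·N_γ
     = 45.24 × 33.3 + 0.5 × 16.177 × 2.03 × 48
     = 1506.5 + 788.13 = 2294.6 kPa.
q_net = 2294.6 − 45.24 = 2249.4 kPa.
q_all(net) = 2249.4 / 3.5 = 642.68 kPa.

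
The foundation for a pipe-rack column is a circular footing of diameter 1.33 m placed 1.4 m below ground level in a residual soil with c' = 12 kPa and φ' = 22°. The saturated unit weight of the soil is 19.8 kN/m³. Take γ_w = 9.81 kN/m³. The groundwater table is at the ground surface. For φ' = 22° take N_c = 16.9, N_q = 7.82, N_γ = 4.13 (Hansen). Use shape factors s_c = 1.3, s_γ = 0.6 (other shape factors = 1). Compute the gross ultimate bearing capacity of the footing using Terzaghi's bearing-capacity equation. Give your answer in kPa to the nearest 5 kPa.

Water table at ground surface, so effective unit weight γ' = 19.8 − 9.81 = 9.99 kN/m³ is used throughout; overburden q = 9.99 × 1.4 = 13.986 kPa; the same γ' applies in the ½γBN_γ term.
Cohesion term c·N_c·s_c = 12 × 16.9 × 1.3 = 263.64 kPa; surcharge term q·N_q = 13.986 × 7.82 = 109.37 kPa; self-weight term 0.5·γ·B·N_γ·s_γ = 0.5 × 9.99 × 1.33 × 4.13 × 0.6 = 16.462 kPa.
q_ult = 263.64 + 109.37 + 16.462 = 389.47 kPa.

q_ult ≈ 390 kPa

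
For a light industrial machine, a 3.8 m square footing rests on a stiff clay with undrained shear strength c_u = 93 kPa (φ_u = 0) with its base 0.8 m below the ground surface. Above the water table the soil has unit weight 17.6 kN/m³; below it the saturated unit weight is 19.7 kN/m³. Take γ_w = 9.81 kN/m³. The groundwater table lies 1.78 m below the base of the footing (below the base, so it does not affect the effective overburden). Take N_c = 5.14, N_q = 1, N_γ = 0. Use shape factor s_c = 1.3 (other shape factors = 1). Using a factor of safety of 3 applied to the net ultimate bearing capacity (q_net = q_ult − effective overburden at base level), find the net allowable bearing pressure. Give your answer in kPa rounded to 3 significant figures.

q_all(net) ≈ 207 kPa

q = γ·D_f = 17.6 × 0.8 = 14.08 kPa.
c·N_c·s_c = 93 × 5.14 × 1.3 = 621.43 kPa
q·N_q = 14.08 × 1 = 14.08 kPa
q_ult = 621.43 + 14.08 = 635.51 kPa.
Net ultimate: q_net = 635.51 − 14.08 = 621.43 kPa.
q_all(net) = 621.43 / 3 = 207.14 kPa.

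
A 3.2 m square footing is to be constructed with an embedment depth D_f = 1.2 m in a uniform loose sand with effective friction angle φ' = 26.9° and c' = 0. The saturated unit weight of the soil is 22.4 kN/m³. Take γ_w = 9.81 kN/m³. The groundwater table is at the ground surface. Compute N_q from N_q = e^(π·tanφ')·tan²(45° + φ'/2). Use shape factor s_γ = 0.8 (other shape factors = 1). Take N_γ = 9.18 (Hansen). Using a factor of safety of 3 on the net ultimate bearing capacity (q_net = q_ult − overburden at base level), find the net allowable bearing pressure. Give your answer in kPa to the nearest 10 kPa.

q_all(net) ≈ 110 kPa

N_q = e^(π·tan26.9°)·tan²(58.45°) = 13.06.
γ' = 22.4 − 9.81 = 12.59 kN/m³ (submerged throughout). q = 12.59 × 1.2 = 15.108 kPa; the same γ' applies in the ½γBN_γ term.
q·N_q = 15.108 × 13.057 = 197.27 kPa
0.5·γ·B·N_γ·s_γ = 0.5 × 12.59 × 3.2 × 9.18 × 0.8 = 147.94 kPa
q_ult = 197.27 + 147.94 = 345.2 kPa.
q_net = 345.2 − 15.108 = 330.1 kPa.
q_all(net) = 330.1 / 3 = 110.03 kPa.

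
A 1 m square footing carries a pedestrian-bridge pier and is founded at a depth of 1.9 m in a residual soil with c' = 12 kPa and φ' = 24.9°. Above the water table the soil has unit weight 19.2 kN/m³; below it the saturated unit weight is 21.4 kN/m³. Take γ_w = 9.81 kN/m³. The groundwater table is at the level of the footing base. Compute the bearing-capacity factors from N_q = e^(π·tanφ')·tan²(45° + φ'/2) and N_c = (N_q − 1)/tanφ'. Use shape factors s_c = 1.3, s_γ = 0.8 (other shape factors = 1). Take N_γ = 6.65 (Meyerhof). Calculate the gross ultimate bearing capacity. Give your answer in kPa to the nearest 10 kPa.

q_ult ≈ 740 kPa

tan24.9° = 0.4642, so N_q = e^(π×0.4642)·tan²(57.45°) = 4.299 × 2.454 = 10.55.
N_c = (10.55 − 1)/tan24.9° = 20.57.
Overburden at base level: q = 19.2 × 1.9 = 36.48 kPa.
Below the base the soil is submerged, so the ½γBN_γ term uses γ' = 21.4 − 9.81 = 11.59 kN/m³.
Cohesion term c·N_c·s_c = 12 × 20.575 × 1.3 = 320.97 kPa; surcharge term q·N_q = 36.48 × 10.551 = 384.88 kPa; self-weight term 0.5·γ·B·N_γ·s_γ = 0.5 × 11.59 × 1 × 6.65 × 0.8 = 30.829 kPa.
q_ult = 320.97 + 384.88 + 30.829 = 736.68 kPa.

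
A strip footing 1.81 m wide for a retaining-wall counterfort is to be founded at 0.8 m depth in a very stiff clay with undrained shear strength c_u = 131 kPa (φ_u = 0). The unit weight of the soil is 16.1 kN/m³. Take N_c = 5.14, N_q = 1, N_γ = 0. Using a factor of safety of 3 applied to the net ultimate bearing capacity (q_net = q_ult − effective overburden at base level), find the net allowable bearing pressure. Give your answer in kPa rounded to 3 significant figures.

q = γ·D_f = 16.1 × 0.8 = 12.88 kPa.
c·N_c = 131 × 5.14 = 673.34 kPa
q·N_q = 12.88 × 1 = 12.88 kPa
q_ult = 673.34 + 12.88 = 686.22 kPa.
Net ultimate: q_net = 686.22 − 12.88 = 673.34 kPa.
q_all(net) = 673.34 / 3 = 224.45 kPa.

q_all(net) ≈ 224 kPa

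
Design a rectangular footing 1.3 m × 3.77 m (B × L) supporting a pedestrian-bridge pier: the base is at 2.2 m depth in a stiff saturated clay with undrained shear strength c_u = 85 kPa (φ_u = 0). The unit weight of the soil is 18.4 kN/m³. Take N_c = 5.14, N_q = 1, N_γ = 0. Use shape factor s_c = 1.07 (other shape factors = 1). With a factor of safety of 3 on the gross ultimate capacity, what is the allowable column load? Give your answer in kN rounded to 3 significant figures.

Overburden at base level: q = 18.4 × 2.2 = 40.48 kPa.
Cohesion term c·N_c·s_c = 85 × 5.14 × 1.07 = 467.48 kPa; surcharge term q·N_q = 40.48 × 1 = 40.48 kPa.
q_ult = 467.48 + 40.48 = 507.96 kPa.
Gross allowable pressure q_all = 507.96 / 3 = 169.32 kPa.
Footing area = 4.901 m², so allowable column load = 169.32 × 4.901 = 829.84 kN.

P_all ≈ 830 kN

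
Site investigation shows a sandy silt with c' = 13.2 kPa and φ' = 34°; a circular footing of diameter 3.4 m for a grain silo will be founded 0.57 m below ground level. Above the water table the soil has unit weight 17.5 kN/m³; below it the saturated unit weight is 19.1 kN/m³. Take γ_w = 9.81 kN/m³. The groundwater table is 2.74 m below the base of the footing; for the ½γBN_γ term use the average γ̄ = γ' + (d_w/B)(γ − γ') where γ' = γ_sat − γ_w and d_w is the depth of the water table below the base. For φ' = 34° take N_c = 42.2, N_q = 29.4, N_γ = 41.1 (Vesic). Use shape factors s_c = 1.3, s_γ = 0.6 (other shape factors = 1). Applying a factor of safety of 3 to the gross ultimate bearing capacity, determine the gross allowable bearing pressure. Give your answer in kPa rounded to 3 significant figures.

Effective surcharge at the founding depth q = γ·D_f = 17.5 × 0.57 = 9.975 kPa.
With d_w = 2.74 m < B, γ̄ = 9.29 + (2.74/3.4) × (17.5 − 9.29) = 15.906 kN/m³.
q_ult = c·N_c·s_c + q·N_q + 0.5·γ·B·N_γ·s_γ
     = 13.2 × 42.2 × 1.3 + 9.975 × 29.4 + 0.5 × 15.906 × 3.4 × 41.1 × 0.6
     = 724.15 + 293.26 + 666.82 = 1684.2 kPa.
q_all = q_ult / FS = 1684.2 / 3 = 561.41 kPa.

q_all ≈ 561 kPa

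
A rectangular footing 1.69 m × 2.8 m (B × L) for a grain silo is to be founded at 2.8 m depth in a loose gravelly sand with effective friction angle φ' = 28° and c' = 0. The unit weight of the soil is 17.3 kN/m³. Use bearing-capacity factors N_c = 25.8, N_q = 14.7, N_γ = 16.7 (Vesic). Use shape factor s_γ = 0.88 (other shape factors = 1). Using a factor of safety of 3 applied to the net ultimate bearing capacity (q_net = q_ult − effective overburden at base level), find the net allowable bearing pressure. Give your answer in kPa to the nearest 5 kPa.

q_all(net) ≈ 295 kPa

q = γ·D_f = 17.3 × 2.8 = 48.44 kPa.
q·N_q = 48.44 × 14.7 = 712.07 kPa
0.5·γ·B·N_γ·s_γ = 0.5 × 17.3 × 1.69 × 16.7 × 0.88 = 214.83 kPa
q_ult = 712.07 + 214.83 = 926.9 kPa.
Net ultimate: q_net = 926.9 − 48.44 = 878.46 kPa.
q_all(net) = 878.46 / 3 = 292.82 kPa.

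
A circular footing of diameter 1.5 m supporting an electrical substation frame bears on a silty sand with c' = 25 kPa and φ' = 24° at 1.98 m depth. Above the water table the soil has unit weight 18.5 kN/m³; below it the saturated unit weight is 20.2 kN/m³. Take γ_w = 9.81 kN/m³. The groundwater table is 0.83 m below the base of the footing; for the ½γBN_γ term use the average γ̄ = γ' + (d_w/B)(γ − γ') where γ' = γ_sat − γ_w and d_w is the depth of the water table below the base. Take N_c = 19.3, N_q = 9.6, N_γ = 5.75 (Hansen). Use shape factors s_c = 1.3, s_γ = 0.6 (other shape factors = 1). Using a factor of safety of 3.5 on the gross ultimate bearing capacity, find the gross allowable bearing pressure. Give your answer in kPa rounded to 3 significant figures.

Overburden at base level: q = 18.5 × 1.98 = 36.63 kPa.
The water table is 0.83 m below the base (< B = 1.5 m), so the ½γBN_γ term uses γ̄ = γ' + (d_w/B)(γ − γ') = 10.39 + (0.83/1.5)(18.5 − 10.39) = 14.878 kN/m³.
Cohesion term c·N_c·s_c = 25 × 19.3 × 1.3 = 627.25 kPa; surcharge term q·N_q = 36.63 × 9.6 = 351.65 kPa; self-weight term 0.5·γ·B·N_γ·s_γ = 0.5 × 14.878 × 1.5 × 5.75 × 0.6 = 38.496 kPa.
q_ult = 627.25 + 351.65 + 38.496 = 1017.4 kPa.
q_all = 1017.4 / 3.5 = 290.68 kPa.

q_all ≈ 291 kPa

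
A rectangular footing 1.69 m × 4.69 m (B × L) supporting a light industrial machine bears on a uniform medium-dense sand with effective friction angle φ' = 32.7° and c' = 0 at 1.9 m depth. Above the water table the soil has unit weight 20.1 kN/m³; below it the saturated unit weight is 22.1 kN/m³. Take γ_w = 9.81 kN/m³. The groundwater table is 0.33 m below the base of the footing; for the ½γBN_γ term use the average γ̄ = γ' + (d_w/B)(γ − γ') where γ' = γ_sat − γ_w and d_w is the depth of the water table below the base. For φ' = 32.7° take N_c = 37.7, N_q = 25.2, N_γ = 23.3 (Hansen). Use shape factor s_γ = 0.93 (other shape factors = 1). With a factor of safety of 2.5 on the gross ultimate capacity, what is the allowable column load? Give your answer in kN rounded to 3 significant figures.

P_all ≈ 3850 kN

Effective surcharge at the founding depth q = γ·D_f = 20.1 × 1.9 = 38.19 kPa.
With d_w = 0.33 m < B, γ̄ = 12.29 + (0.33/1.69) × (20.1 − 12.29) = 13.815 kN/m³.
q_ult = q·N_q + 0.5·γ·B·N_γ·s_γ
     = 38.19 × 25.2 + 0.5 × 13.815 × 1.69 × 23.3 × 0.93
     = 962.39 + 252.96 = 1215.3 kPa.
Gross allowable pressure q_all = 1215.3 / 2.5 = 486.14 kPa.
Footing area = 7.9261 m², so allowable column load = 486.14 × 7.9261 = 3853.2 kN.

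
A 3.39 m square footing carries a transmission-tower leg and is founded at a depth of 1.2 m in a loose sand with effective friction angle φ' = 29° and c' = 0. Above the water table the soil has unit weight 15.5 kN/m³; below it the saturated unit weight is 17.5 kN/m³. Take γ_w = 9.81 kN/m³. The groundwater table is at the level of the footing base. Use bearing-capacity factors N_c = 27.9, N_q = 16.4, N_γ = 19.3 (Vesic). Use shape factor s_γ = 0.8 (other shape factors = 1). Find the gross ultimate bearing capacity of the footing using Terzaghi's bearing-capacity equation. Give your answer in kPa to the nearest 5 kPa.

q_ult ≈ 505 kPa

q = γ·D_f = 15.5 × 1.2 = 18.6 kPa.
For the ½γBN_γ term take γ' = 17.5 − 9.81 = 7.69 kN/m³ (soil below base is submerged).
q·N_q = 18.6 × 16.4 = 305.04 kPa
0.5·γ·B·N_γ·s_γ = 0.5 × 7.69 × 3.39 × 19.3 × 0.8 = 201.25 kPa
q_ult = 305.04 + 201.25 = 506.29 kPa.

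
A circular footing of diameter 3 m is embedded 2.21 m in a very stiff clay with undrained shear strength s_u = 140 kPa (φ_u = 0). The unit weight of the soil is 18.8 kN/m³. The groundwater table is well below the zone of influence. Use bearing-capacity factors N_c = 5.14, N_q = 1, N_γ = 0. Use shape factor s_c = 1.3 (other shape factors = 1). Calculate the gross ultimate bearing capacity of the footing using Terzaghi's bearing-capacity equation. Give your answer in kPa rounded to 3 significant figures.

q = γ·D_f = 18.8 × 2.21 = 41.548 kPa.
c·N_c·s_c = 140 × 5.14 × 1.3 = 935.48 kPa
q·N_q = 41.548 × 1 = 41.548 kPa
q_ult = 935.48 + 41.548 = 977.03 kPa.

q_ult ≈ 977 kPa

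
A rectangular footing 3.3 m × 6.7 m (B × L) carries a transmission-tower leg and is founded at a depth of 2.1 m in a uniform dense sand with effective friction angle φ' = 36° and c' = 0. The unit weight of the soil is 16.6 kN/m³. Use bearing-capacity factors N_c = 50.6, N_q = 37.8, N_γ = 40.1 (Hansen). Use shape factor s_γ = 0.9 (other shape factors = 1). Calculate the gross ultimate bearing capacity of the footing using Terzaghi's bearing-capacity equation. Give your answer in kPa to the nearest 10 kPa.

Overburden at base level: q = 16.6 × 2.1 = 34.86 kPa.
Surcharge term q·N_q = 34.86 × 37.8 = 1317.7 kPa; self-weight term 0.5·γ·B·N_γ·s_γ = 0.5 × 16.6 × 3.3 × 40.1 × 0.9 = 988.51 kPa.
q_ult = 1317.7 + 988.51 = 2306.2 kPa.

q_ult ≈ 2310 kPa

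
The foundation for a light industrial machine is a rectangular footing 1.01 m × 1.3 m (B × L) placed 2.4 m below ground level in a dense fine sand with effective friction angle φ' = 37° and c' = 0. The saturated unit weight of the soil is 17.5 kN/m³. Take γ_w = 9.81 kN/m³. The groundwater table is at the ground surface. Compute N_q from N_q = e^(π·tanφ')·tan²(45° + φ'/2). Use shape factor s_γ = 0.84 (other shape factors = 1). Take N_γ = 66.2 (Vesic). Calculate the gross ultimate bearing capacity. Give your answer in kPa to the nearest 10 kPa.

q_ult ≈ 1010 kPa

tan37° = 0.7536, so N_q = e^(π×0.7536)·tan²(63.5°) = 10.669 × 4.023 = 42.92.
Water table at ground surface, so effective unit weight γ' = 17.5 − 9.81 = 7.69 kN/m³ is used throughout; overburden q = 7.69 × 2.4 = 18.456 kPa; the same γ' applies in the ½γBN_γ term.
Surcharge term q·N_q = 18.456 × 42.92 = 792.13 kPa; self-weight term 0.5·γ·B·N_γ·s_γ = 0.5 × 7.69 × 1.01 × 66.2 × 0.84 = 215.95 kPa.
q_ult = 792.13 + 215.95 = 1008.1 kPa.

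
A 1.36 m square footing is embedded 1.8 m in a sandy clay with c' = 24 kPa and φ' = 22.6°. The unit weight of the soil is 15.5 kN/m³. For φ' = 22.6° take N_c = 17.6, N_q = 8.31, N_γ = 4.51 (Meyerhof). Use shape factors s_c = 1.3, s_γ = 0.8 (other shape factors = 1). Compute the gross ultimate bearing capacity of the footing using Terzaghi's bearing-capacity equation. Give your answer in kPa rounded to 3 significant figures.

q_ult ≈ 819 kPa

Overburden at base level: q = 15.5 × 1.8 = 27.9 kPa.
Cohesion term c·N_c·s_c = 24 × 17.6 × 1.3 = 549.12 kPa; surcharge term q·N_q = 27.9 × 8.31 = 231.85 kPa; self-weight term 0.5·γ·B·N_γ·s_γ = 0.5 × 15.5 × 1.36 × 4.51 × 0.8 = 38.028 kPa.
q_ult = 549.12 + 231.85 + 38.028 = 819 kPa.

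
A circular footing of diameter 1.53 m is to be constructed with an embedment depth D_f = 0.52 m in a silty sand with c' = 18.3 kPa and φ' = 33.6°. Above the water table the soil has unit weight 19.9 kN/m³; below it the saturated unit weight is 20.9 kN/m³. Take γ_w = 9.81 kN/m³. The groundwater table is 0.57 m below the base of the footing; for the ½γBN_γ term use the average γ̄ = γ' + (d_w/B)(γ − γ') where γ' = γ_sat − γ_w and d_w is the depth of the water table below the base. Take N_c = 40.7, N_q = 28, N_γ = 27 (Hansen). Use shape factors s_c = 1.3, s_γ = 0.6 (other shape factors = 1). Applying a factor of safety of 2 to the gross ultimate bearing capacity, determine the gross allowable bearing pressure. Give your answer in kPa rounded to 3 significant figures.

Overburden at base level: q = 19.9 × 0.52 = 10.348 kPa.
The water table is 0.57 m below the base (< B = 1.53 m), so the ½γBN_γ term uses γ̄ = γ' + (d_w/B)(γ − γ') = 11.09 + (0.57/1.53)(19.9 − 11.09) = 14.372 kN/m³.
Cohesion term c·N_c·s_c = 18.3 × 40.7 × 1.3 = 968.25 kPa; surcharge term q·N_q = 10.348 × 28 = 289.74 kPa; self-weight term 0.5·γ·B·N_γ·s_γ = 0.5 × 14.372 × 1.53 × 27 × 0.6 = 178.11 kPa.
q_ult = 968.25 + 289.74 + 178.11 = 1436.1 kPa.
q_all = q_ult / FS = 1436.1 / 2 = 718.06 kPa.

q_all ≈ 718 kPa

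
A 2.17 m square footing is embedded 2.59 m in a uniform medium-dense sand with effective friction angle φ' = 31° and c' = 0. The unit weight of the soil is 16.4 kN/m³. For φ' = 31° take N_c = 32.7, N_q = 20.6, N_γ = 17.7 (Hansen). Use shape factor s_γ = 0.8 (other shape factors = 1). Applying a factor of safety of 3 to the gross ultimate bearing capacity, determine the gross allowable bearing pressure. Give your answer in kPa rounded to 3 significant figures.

Overburden at base level: q = 16.4 × 2.59 = 42.476 kPa.
Surcharge term q·N_q = 42.476 × 20.6 = 875.01 kPa; self-weight term 0.5·γ·B·N_γ·s_γ = 0.5 × 16.4 × 2.17 × 17.7 × 0.8 = 251.96 kPa.
q_ult = 875.01 + 251.96 = 1127 kPa.
q_all = q_ult / FS = 1127 / 3 = 375.66 kPa.

q_all ≈ 376 kPa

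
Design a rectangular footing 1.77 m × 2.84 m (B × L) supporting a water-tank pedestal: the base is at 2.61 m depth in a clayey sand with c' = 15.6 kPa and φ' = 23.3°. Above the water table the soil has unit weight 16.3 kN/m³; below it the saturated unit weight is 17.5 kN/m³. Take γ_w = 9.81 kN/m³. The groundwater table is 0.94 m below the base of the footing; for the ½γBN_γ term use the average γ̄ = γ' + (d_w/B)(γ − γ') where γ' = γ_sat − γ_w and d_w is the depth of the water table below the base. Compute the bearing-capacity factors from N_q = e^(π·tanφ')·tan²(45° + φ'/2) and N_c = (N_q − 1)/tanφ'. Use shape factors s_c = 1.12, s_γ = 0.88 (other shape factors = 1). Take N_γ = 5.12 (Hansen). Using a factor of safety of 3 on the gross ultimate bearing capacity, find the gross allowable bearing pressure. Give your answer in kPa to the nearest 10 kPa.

q_all ≈ 250 kPa

N_q = e^(π·tan23.3°)·tan²(56.65°) = 8.93; N_c = (N_q − 1)/tanφ' = 18.42.
Effective surcharge at the founding depth q = γ·D_f = 16.3 × 2.61 = 42.543 kPa.
With d_w = 0.94 m < B, γ̄ = 7.69 + (0.94/1.77) × (16.3 − 7.69) = 12.263 kN/m³.
q_ult = c·N_c·s_c + q·N_q + 0.5·γ·B·N_γ·s_γ
     = 15.6 × 18.419 × 1.12 + 42.543 × 8.9325 + 0.5 × 12.263 × 1.77 × 5.12 × 0.88
     = 321.82 + 380.02 + 48.896 = 750.73 kPa.
q_all = 750.73 / 3 = 250.24 kPa.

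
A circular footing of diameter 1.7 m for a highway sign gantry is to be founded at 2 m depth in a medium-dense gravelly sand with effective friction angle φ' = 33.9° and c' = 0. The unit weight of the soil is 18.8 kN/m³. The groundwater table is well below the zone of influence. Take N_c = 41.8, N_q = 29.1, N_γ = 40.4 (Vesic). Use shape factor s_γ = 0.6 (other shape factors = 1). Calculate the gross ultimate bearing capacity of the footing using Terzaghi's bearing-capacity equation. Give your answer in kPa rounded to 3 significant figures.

q = γ·D_f = 18.8 × 2 = 37.6 kPa.
q·N_q = 37.6 × 29.1 = 1094.2 kPa
0.5·γ·B·N_γ·s_γ = 0.5 × 18.8 × 1.7 × 40.4 × 0.6 = 387.36 kPa
q_ult = 1094.2 + 387.36 = 1481.5 kPa.

q_ult ≈ 1480 kPa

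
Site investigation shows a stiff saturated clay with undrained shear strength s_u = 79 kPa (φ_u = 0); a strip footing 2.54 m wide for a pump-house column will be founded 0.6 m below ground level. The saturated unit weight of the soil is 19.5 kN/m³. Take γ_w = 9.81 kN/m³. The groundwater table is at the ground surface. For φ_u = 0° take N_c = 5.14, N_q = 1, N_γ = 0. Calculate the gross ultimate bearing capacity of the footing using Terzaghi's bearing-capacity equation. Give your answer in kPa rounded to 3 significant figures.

q_ult ≈ 412 kPa

With the water table at the surface the whole profile is submerged: γ' = 19.5 − 9.81 = 9.69 kN/m³, so q = γ'·D_f = 5.814 kPa.
q_ult = c·N_c + q·N_q
     = 79 × 5.14 + 5.814 × 1
     = 406.06 + 5.814 = 411.87 kPa.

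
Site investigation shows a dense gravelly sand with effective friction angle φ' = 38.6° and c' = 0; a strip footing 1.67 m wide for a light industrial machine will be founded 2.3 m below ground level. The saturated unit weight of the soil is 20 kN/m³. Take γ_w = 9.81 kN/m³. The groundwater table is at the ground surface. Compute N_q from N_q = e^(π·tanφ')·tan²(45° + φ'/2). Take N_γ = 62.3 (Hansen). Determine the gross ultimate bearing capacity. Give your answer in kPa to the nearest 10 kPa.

q_ult ≈ 1770 kPa

tan38.6° = 0.7983, so N_q = e^(π×0.7983)·tan²(64.3°) = 12.279 × 4.317 = 53.01.
γ' = 20 − 9.81 = 10.19 kN/m³ (submerged throughout). q = 10.19 × 2.3 = 23.437 kPa; the same γ' applies in the ½γBN_γ term.
q·N_q = 23.437 × 53.014 = 1242.5 kPa
0.5·γ·B·N_γ = 0.5 × 10.19 × 1.67 × 62.3 = 530.09 kPa
q_ult = 1242.5 + 530.09 = 1772.6 kPa.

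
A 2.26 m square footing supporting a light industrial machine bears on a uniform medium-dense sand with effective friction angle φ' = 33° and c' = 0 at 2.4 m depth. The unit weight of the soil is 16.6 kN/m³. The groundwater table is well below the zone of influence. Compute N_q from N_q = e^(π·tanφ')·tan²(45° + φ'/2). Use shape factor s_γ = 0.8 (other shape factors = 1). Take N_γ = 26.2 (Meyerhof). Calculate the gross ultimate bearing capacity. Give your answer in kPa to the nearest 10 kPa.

tan33° = 0.6494, so N_q = e^(π×0.6494)·tan²(61.5°) = 7.692 × 3.392 = 26.09.
Effective surcharge at the founding depth q = γ·D_f = 16.6 × 2.4 = 39.84 kPa.
q_ult = q·N_q + 0.5·γ·B·N_γ·s_γ
     = 39.84 × 26.092 + 0.5 × 16.6 × 2.26 × 26.2 × 0.8
     = 1039.5 + 393.17 = 1432.7 kPa.

q_ult ≈ 1430 kPa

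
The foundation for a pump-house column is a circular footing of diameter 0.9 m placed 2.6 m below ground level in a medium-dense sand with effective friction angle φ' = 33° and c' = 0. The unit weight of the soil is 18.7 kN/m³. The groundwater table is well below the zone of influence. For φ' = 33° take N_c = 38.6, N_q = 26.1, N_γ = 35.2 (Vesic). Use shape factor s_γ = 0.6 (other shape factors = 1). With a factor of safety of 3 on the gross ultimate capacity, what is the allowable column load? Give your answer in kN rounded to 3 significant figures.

q = γ·D_f = 18.7 × 2.6 = 48.62 kPa.
q·N_q = 48.62 × 26.1 = 1269 kPa
0.5·γ·B·N_γ·s_γ = 0.5 × 18.7 × 0.9 × 35.2 × 0.6 = 177.72 kPa
q_ult = 1269 + 177.72 = 1446.7 kPa.
Gross allowable pressure q_all = 1446.7 / 3 = 482.24 kPa.
Footing area = 0.6362 m², so allowable column load = 482.24 × 0.6362 = 306.8 kN.

P_all ≈ 307 kN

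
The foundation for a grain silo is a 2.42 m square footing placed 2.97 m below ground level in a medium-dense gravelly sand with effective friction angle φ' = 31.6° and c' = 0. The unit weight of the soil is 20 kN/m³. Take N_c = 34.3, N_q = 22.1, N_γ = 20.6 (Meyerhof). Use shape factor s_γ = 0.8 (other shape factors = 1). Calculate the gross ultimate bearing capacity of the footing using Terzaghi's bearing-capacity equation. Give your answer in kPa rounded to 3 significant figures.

q_ult ≈ 1710 kPa

Effective surcharge at the founding depth q = γ·D_f = 20 × 2.97 = 59.4 kPa.
q_ult = q·N_q + 0.5·γ·B·N_γ·s_γ
     = 59.4 × 22.1 + 0.5 × 20 × 2.42 × 20.6 × 0.8
     = 1312.7 + 398.82 = 1711.6 kPa.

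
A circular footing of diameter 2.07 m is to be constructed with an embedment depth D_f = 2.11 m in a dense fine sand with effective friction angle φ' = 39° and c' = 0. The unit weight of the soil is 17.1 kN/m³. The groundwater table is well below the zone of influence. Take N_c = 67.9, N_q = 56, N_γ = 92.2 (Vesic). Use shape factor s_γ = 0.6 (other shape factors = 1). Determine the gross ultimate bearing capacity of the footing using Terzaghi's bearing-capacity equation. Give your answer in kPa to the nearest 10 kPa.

Effective surcharge at the founding depth q = γ·D_f = 17.1 × 2.11 = 36.081 kPa.
q_ult = q·N_q + 0.5·γ·B·N_γ·s_γ
     = 36.081 × 56 + 0.5 × 17.1 × 2.07 × 92.2 × 0.6
     = 2020.5 + 979.08 = 2999.6 kPa.

q_ult ≈ 3000 kPa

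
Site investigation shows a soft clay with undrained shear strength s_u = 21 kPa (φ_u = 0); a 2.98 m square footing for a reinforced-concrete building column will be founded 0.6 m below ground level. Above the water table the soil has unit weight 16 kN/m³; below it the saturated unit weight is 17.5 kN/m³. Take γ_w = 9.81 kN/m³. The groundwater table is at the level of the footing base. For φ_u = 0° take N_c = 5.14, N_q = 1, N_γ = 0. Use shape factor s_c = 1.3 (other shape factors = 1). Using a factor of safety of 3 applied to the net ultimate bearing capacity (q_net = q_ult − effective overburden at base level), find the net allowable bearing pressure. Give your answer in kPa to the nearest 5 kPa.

q_all(net) ≈ 45 kPa

Effective surcharge at the founding depth q = γ·D_f = 16 × 0.6 = 9.6 kPa.
q_ult = c·N_c·s_c + q·N_q
     = 21 × 5.14 × 1.3 + 9.6 × 1
     = 140.32 + 9.6 = 149.92 kPa.
Net ultimate: q_net = 149.92 − 9.6 = 140.32 kPa.
q_all(net) = 140.32 / 3 = 46.774 kPa.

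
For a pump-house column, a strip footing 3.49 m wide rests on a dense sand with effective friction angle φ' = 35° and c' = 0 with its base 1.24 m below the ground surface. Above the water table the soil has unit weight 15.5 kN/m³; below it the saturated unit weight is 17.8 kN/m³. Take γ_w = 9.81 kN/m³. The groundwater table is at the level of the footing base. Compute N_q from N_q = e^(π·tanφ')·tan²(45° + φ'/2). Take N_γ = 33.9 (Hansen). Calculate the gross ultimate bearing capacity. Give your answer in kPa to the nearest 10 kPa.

tan35° = 0.7002, so N_q = e^(π×0.7002)·tan²(62.5°) = 9.023 × 3.69 = 33.3.
q = γ·D_f = 15.5 × 1.24 = 19.22 kPa.
For the ½γBN_γ term take γ' = 17.8 − 9.81 = 7.99 kN/m³ (soil below base is submerged).
q·N_q = 19.22 × 33.296 = 639.95 kPa
0.5·γ·B·N_γ = 0.5 × 7.99 × 3.49 × 33.9 = 472.65 kPa
q_ult = 639.95 + 472.65 = 1112.6 kPa.

q_ult ≈ 1110 kPa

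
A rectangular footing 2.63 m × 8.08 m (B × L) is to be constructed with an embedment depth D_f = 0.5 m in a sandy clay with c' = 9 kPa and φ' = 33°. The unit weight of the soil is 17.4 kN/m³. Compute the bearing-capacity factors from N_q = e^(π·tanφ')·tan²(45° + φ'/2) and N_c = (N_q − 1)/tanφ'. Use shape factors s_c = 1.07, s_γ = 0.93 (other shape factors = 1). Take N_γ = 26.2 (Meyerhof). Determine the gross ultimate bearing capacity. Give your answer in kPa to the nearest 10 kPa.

q_ult ≈ 1160 kPa

tan33° = 0.6494, so N_q = e^(π×0.6494)·tan²(61.5°) = 7.692 × 3.392 = 26.09.
N_c = (26.09 − 1)/tan33° = 38.64.
Overburden at base level: q = 17.4 × 0.5 = 8.7 kPa.
Cohesion term c·N_c·s_c = 9 × 38.638 × 1.07 = 372.09 kPa; surcharge term q·N_q = 8.7 × 26.092 = 227 kPa; self-weight term 0.5·γ·B·N_γ·s_γ = 0.5 × 17.4 × 2.63 × 26.2 × 0.93 = 557.52 kPa.
q_ult = 372.09 + 227 + 557.52 = 1156.6 kPa.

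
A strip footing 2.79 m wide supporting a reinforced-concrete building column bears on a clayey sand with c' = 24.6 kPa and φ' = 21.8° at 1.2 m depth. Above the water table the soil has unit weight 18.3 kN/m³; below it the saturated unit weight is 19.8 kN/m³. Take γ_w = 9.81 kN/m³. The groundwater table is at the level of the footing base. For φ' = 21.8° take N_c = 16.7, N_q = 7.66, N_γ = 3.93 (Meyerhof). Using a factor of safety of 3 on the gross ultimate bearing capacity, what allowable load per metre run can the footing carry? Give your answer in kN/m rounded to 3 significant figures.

q = γ·D_f = 18.3 × 1.2 = 21.96 kPa.
For the ½γBN_γ term take γ' = 19.8 − 9.81 = 9.99 kN/m³ (soil below base is submerged).
c·N_c = 24.6 × 16.7 = 410.82 kPa
q·N_q = 21.96 × 7.66 = 168.21 kPa
0.5·γ·B·N_γ = 0.5 × 9.99 × 2.79 × 3.93 = 54.769 kPa
q_ult = 410.82 + 168.21 + 54.769 = 633.8 kPa.
Gross allowable pressure q_all = 633.8 / 3 = 211.27 kPa.
Allowable wall load = q_all × B = 211.27 × 2.79 = 589.44 kN per metre run.

≈ 589 kN/m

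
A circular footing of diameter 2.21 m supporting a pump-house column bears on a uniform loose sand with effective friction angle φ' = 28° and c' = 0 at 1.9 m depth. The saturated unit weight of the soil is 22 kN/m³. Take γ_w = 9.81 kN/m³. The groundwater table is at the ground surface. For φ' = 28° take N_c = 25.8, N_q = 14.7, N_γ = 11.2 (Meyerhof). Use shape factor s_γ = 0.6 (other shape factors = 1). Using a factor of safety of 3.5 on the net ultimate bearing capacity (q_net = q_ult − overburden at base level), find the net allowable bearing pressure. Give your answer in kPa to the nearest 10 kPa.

q_all(net) ≈ 120 kPa

γ' = 22 − 9.81 = 12.19 kN/m³ (submerged throughout). q = 12.19 × 1.9 = 23.161 kPa; the same γ' applies in the ½γBN_γ term.
q·N_q = 23.161 × 14.7 = 340.47 kPa
0.5·γ·B·N_γ·s_γ = 0.5 × 12.19 × 2.21 × 11.2 × 0.6 = 90.518 kPa
q_ult = 340.47 + 90.518 = 430.98 kPa.
q_net = 430.98 − 23.161 = 407.82 kPa.
q_all(net) = 407.82 / 3.5 = 116.52 kPa.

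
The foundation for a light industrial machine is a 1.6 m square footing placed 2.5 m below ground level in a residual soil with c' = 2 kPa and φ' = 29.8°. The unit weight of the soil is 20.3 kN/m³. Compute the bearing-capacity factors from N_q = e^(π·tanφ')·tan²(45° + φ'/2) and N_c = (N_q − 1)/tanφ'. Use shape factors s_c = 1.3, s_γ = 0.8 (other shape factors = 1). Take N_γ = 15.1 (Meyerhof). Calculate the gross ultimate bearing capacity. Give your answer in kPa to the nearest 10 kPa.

q_ult ≈ 1190 kPa

tan29.8° = 0.5727, so N_q = e^(π×0.5727)·tan²(59.9°) = 6.045 × 2.976 = 17.99.
N_c = (17.99 − 1)/tan29.8° = 29.66.
q = γ·D_f = 20.3 × 2.5 = 50.75 kPa.
c·N_c·s_c = 2 × 29.665 × 1.3 = 77.128 kPa
q·N_q = 50.75 × 17.989 = 912.95 kPa
0.5·γ·B·N_γ·s_γ = 0.5 × 20.3 × 1.6 × 15.1 × 0.8 = 196.18 kPa
q_ult = 77.128 + 912.95 + 196.18 = 1186.3 kPa.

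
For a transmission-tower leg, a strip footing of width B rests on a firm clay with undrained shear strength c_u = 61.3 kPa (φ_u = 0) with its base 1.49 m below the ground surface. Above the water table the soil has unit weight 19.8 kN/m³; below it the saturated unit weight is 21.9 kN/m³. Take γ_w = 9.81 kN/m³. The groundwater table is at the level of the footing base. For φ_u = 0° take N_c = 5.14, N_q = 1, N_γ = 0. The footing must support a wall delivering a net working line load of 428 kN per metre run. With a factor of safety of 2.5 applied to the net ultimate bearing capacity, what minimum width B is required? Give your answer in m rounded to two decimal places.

Effective surcharge at the founding depth q = γ·D_f = 19.8 × 1.49 = 29.502 kPa.
q_ult = c·N_c + q·N_q
     = 61.3 × 5.14 + 29.502 × 1
     = 315.08 + 29.502 = 344.58 kPa.
For φ = 0 the ½γBN_γ term vanishes, so q_ult is independent of B. q_net = 344.58 − 29.502 = 315.08 kPa; q_all(net) = 315.08/2.5 = 126.03 kPa.
Required width B = w / q_all(net) = 428 / 126.03 = 3.396 m.

B = 3.40 m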